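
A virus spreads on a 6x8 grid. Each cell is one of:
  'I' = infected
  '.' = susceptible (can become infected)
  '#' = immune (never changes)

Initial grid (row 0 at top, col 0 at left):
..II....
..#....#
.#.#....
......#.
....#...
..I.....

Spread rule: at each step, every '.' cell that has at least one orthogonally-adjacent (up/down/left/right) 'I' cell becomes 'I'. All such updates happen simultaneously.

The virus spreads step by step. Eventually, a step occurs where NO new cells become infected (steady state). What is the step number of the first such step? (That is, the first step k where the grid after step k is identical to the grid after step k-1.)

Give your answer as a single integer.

Step 0 (initial): 3 infected
Step 1: +6 new -> 9 infected
Step 2: +9 new -> 18 infected
Step 3: +9 new -> 27 infected
Step 4: +8 new -> 35 infected
Step 5: +4 new -> 39 infected
Step 6: +2 new -> 41 infected
Step 7: +1 new -> 42 infected
Step 8: +0 new -> 42 infected

Answer: 8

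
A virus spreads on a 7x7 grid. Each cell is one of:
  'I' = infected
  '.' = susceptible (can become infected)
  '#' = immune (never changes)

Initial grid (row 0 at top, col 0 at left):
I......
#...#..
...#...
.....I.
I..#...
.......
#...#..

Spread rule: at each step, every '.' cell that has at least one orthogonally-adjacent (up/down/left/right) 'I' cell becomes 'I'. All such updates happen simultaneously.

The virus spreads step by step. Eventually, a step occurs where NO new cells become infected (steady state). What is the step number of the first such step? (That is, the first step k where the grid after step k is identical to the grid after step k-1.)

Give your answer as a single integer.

Step 0 (initial): 3 infected
Step 1: +8 new -> 11 infected
Step 2: +13 new -> 24 infected
Step 3: +11 new -> 35 infected
Step 4: +7 new -> 42 infected
Step 5: +1 new -> 43 infected
Step 6: +0 new -> 43 infected

Answer: 6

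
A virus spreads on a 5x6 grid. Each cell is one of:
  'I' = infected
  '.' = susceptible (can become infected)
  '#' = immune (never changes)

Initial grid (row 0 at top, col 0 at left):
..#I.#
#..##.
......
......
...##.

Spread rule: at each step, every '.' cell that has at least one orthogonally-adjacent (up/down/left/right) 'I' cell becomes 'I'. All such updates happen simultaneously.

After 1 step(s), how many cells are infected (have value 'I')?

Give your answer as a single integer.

Step 0 (initial): 1 infected
Step 1: +1 new -> 2 infected

Answer: 2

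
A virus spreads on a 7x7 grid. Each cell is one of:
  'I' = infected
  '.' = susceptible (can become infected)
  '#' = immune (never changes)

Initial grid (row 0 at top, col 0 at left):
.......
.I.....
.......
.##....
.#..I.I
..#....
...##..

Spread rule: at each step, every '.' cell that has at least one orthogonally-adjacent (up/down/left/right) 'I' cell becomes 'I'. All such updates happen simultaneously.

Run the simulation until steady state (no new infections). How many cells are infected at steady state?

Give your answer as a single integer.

Step 0 (initial): 3 infected
Step 1: +10 new -> 13 infected
Step 2: +13 new -> 26 infected
Step 3: +7 new -> 33 infected
Step 4: +4 new -> 37 infected
Step 5: +2 new -> 39 infected
Step 6: +2 new -> 41 infected
Step 7: +1 new -> 42 infected
Step 8: +1 new -> 43 infected
Step 9: +0 new -> 43 infected

Answer: 43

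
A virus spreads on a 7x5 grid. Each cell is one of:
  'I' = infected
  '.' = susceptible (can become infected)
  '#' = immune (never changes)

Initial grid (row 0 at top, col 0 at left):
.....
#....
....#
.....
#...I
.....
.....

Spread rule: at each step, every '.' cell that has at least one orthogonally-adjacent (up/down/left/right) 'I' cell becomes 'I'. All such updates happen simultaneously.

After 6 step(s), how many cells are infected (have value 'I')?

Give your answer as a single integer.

Answer: 30

Derivation:
Step 0 (initial): 1 infected
Step 1: +3 new -> 4 infected
Step 2: +4 new -> 8 infected
Step 3: +5 new -> 13 infected
Step 4: +5 new -> 18 infected
Step 5: +7 new -> 25 infected
Step 6: +5 new -> 30 infected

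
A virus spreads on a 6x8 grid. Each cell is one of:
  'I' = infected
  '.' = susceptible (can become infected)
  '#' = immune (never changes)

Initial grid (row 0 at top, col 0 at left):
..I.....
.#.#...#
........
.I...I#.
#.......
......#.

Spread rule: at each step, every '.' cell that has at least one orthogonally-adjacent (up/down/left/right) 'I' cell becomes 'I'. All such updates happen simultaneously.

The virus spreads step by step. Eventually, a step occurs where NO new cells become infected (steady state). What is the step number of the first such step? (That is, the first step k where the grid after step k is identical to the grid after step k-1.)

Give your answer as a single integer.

Answer: 6

Derivation:
Step 0 (initial): 3 infected
Step 1: +10 new -> 13 infected
Step 2: +13 new -> 26 infected
Step 3: +11 new -> 37 infected
Step 4: +4 new -> 41 infected
Step 5: +1 new -> 42 infected
Step 6: +0 new -> 42 infected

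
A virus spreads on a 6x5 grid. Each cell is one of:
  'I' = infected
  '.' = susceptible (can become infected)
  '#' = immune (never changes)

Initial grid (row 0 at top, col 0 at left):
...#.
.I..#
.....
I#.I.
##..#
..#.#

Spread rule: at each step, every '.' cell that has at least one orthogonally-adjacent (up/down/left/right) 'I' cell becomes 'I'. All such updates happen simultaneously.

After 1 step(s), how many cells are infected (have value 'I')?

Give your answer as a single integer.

Answer: 12

Derivation:
Step 0 (initial): 3 infected
Step 1: +9 new -> 12 infected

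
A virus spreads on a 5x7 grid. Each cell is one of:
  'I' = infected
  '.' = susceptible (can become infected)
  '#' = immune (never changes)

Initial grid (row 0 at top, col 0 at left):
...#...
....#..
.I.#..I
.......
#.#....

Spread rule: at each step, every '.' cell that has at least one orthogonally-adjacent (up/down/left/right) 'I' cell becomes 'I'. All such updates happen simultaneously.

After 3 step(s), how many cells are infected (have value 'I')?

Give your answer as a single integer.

Step 0 (initial): 2 infected
Step 1: +7 new -> 9 infected
Step 2: +11 new -> 20 infected
Step 3: +7 new -> 27 infected

Answer: 27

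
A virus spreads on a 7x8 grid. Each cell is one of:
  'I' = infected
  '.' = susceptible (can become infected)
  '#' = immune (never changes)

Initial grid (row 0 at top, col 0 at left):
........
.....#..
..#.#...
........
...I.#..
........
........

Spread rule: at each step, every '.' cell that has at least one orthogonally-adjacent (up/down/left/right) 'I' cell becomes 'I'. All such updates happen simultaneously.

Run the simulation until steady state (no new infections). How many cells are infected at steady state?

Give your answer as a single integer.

Answer: 52

Derivation:
Step 0 (initial): 1 infected
Step 1: +4 new -> 5 infected
Step 2: +7 new -> 12 infected
Step 3: +8 new -> 20 infected
Step 4: +11 new -> 31 infected
Step 5: +10 new -> 41 infected
Step 6: +7 new -> 48 infected
Step 7: +3 new -> 51 infected
Step 8: +1 new -> 52 infected
Step 9: +0 new -> 52 infected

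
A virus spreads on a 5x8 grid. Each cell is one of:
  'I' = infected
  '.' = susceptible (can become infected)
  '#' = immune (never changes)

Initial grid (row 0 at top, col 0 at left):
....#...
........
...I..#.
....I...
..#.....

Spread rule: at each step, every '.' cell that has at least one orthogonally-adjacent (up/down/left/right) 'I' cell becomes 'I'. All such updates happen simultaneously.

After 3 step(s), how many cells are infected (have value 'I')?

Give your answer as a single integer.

Step 0 (initial): 2 infected
Step 1: +6 new -> 8 infected
Step 2: +9 new -> 17 infected
Step 3: +7 new -> 24 infected

Answer: 24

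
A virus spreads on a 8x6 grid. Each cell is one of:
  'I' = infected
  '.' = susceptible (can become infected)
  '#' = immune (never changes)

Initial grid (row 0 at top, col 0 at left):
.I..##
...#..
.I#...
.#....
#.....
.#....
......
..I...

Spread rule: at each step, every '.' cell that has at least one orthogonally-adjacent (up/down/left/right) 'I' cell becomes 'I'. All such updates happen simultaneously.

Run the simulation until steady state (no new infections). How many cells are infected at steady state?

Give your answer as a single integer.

Step 0 (initial): 3 infected
Step 1: +7 new -> 10 infected
Step 2: +9 new -> 19 infected
Step 3: +5 new -> 24 infected
Step 4: +6 new -> 30 infected
Step 5: +3 new -> 33 infected
Step 6: +3 new -> 36 infected
Step 7: +2 new -> 38 infected
Step 8: +2 new -> 40 infected
Step 9: +1 new -> 41 infected
Step 10: +0 new -> 41 infected

Answer: 41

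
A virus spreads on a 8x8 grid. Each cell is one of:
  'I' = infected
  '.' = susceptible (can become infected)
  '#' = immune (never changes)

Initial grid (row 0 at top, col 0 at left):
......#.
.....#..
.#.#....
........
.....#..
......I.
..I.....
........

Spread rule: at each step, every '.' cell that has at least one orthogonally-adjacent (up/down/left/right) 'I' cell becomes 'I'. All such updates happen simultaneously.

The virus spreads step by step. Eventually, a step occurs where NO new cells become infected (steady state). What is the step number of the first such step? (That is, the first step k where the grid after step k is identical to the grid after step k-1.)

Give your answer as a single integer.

Step 0 (initial): 2 infected
Step 1: +8 new -> 10 infected
Step 2: +13 new -> 23 infected
Step 3: +12 new -> 35 infected
Step 4: +8 new -> 43 infected
Step 5: +4 new -> 47 infected
Step 6: +6 new -> 53 infected
Step 7: +4 new -> 57 infected
Step 8: +2 new -> 59 infected
Step 9: +0 new -> 59 infected

Answer: 9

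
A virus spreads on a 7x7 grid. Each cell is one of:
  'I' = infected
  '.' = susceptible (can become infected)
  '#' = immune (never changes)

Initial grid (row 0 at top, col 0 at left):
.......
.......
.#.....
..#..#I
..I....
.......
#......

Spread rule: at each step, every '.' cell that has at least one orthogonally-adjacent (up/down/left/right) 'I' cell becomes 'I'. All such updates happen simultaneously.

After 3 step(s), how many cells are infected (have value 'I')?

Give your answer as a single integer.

Step 0 (initial): 2 infected
Step 1: +5 new -> 7 infected
Step 2: +11 new -> 18 infected
Step 3: +12 new -> 30 infected

Answer: 30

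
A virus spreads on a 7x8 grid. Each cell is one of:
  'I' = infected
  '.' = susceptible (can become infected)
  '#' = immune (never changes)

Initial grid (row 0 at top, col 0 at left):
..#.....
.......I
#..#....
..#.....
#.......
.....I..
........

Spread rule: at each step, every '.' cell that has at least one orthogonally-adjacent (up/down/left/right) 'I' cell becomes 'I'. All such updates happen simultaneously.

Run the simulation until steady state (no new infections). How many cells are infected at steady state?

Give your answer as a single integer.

Answer: 51

Derivation:
Step 0 (initial): 2 infected
Step 1: +7 new -> 9 infected
Step 2: +11 new -> 20 infected
Step 3: +10 new -> 30 infected
Step 4: +7 new -> 37 infected
Step 5: +5 new -> 42 infected
Step 6: +4 new -> 46 infected
Step 7: +4 new -> 50 infected
Step 8: +1 new -> 51 infected
Step 9: +0 new -> 51 infected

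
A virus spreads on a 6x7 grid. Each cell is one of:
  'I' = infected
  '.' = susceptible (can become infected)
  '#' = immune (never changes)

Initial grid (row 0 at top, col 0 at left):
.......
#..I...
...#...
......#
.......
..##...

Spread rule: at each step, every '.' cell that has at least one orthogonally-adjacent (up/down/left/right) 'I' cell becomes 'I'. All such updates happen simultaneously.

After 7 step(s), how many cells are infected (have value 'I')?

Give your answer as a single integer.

Answer: 37

Derivation:
Step 0 (initial): 1 infected
Step 1: +3 new -> 4 infected
Step 2: +6 new -> 10 infected
Step 3: +7 new -> 17 infected
Step 4: +9 new -> 26 infected
Step 5: +5 new -> 31 infected
Step 6: +4 new -> 35 infected
Step 7: +2 new -> 37 infected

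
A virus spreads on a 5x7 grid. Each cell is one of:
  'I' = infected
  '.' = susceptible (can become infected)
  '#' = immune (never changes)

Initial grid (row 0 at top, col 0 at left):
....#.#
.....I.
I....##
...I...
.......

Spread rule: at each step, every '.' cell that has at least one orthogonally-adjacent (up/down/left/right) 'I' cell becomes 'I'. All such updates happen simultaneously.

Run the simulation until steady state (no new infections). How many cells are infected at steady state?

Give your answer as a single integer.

Answer: 31

Derivation:
Step 0 (initial): 3 infected
Step 1: +10 new -> 13 infected
Step 2: +10 new -> 23 infected
Step 3: +6 new -> 29 infected
Step 4: +2 new -> 31 infected
Step 5: +0 new -> 31 infected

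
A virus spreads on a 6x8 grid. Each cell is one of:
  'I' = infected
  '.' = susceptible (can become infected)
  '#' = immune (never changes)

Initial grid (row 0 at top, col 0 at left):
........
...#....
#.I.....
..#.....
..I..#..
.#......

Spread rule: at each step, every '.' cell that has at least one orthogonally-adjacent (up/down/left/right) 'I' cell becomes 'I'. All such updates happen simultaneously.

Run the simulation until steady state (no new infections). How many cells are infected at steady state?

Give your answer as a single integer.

Answer: 43

Derivation:
Step 0 (initial): 2 infected
Step 1: +6 new -> 8 infected
Step 2: +8 new -> 16 infected
Step 3: +9 new -> 25 infected
Step 4: +6 new -> 31 infected
Step 5: +5 new -> 36 infected
Step 6: +5 new -> 41 infected
Step 7: +2 new -> 43 infected
Step 8: +0 new -> 43 infected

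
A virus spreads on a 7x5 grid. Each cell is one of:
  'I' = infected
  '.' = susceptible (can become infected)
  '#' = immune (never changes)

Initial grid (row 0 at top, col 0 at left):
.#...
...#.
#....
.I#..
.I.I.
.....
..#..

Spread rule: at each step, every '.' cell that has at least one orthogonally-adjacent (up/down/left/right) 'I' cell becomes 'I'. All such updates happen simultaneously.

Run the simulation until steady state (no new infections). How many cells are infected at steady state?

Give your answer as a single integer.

Answer: 30

Derivation:
Step 0 (initial): 3 infected
Step 1: +8 new -> 11 infected
Step 2: +9 new -> 20 infected
Step 3: +5 new -> 25 infected
Step 4: +3 new -> 28 infected
Step 5: +2 new -> 30 infected
Step 6: +0 new -> 30 infected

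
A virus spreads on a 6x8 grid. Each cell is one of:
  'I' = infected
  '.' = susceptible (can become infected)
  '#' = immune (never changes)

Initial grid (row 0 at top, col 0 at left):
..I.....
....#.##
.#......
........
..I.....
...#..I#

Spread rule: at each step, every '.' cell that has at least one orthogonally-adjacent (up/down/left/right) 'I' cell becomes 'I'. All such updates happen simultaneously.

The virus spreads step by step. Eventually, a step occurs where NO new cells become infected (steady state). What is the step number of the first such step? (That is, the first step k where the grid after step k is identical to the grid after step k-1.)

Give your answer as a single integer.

Step 0 (initial): 3 infected
Step 1: +9 new -> 12 infected
Step 2: +14 new -> 26 infected
Step 3: +9 new -> 35 infected
Step 4: +6 new -> 41 infected
Step 5: +1 new -> 42 infected
Step 6: +0 new -> 42 infected

Answer: 6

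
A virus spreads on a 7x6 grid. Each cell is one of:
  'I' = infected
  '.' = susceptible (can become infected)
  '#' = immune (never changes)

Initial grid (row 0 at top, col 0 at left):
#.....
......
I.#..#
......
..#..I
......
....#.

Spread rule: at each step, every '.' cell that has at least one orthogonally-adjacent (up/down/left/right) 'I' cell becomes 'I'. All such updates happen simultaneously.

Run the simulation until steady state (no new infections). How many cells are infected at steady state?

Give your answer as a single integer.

Answer: 37

Derivation:
Step 0 (initial): 2 infected
Step 1: +6 new -> 8 infected
Step 2: +7 new -> 15 infected
Step 3: +8 new -> 23 infected
Step 4: +8 new -> 31 infected
Step 5: +5 new -> 36 infected
Step 6: +1 new -> 37 infected
Step 7: +0 new -> 37 infected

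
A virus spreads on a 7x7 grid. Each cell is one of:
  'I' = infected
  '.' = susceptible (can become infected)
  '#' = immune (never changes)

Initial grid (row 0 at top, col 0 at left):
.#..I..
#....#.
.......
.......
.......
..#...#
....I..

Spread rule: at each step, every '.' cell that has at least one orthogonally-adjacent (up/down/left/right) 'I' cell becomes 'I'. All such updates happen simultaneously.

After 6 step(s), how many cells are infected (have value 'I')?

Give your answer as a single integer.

Step 0 (initial): 2 infected
Step 1: +6 new -> 8 infected
Step 2: +9 new -> 17 infected
Step 3: +8 new -> 25 infected
Step 4: +9 new -> 34 infected
Step 5: +5 new -> 39 infected
Step 6: +3 new -> 42 infected

Answer: 42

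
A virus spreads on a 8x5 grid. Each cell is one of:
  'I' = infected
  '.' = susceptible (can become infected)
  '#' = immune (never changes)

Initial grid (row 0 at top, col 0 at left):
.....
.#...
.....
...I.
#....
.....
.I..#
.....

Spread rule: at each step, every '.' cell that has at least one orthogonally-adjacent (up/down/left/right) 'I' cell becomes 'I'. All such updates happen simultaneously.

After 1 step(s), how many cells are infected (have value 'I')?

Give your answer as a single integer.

Step 0 (initial): 2 infected
Step 1: +8 new -> 10 infected

Answer: 10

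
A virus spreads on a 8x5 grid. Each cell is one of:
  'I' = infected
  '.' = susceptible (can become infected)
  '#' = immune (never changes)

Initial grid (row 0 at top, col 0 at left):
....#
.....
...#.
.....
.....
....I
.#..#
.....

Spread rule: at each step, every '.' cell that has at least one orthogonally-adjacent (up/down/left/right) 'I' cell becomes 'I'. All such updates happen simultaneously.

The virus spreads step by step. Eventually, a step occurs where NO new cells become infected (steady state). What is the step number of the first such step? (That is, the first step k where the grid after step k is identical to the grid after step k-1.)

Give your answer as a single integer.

Answer: 10

Derivation:
Step 0 (initial): 1 infected
Step 1: +2 new -> 3 infected
Step 2: +4 new -> 7 infected
Step 3: +6 new -> 13 infected
Step 4: +6 new -> 19 infected
Step 5: +6 new -> 25 infected
Step 6: +5 new -> 30 infected
Step 7: +3 new -> 33 infected
Step 8: +2 new -> 35 infected
Step 9: +1 new -> 36 infected
Step 10: +0 new -> 36 infected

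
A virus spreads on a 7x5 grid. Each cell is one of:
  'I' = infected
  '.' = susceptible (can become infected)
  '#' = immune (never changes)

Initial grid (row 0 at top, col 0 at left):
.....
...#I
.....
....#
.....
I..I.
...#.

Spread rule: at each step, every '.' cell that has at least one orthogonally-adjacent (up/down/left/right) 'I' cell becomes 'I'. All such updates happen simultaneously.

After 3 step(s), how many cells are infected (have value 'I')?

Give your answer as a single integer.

Step 0 (initial): 3 infected
Step 1: +8 new -> 11 infected
Step 2: +10 new -> 21 infected
Step 3: +5 new -> 26 infected

Answer: 26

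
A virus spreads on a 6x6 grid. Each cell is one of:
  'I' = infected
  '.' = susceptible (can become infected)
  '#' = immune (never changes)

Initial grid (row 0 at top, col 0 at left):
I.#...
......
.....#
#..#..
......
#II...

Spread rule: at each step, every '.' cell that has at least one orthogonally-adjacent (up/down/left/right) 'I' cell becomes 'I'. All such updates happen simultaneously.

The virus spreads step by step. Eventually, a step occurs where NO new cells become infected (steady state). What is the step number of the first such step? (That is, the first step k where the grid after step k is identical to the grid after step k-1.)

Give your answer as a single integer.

Answer: 8

Derivation:
Step 0 (initial): 3 infected
Step 1: +5 new -> 8 infected
Step 2: +7 new -> 15 infected
Step 3: +5 new -> 20 infected
Step 4: +4 new -> 24 infected
Step 5: +4 new -> 28 infected
Step 6: +2 new -> 30 infected
Step 7: +1 new -> 31 infected
Step 8: +0 new -> 31 infected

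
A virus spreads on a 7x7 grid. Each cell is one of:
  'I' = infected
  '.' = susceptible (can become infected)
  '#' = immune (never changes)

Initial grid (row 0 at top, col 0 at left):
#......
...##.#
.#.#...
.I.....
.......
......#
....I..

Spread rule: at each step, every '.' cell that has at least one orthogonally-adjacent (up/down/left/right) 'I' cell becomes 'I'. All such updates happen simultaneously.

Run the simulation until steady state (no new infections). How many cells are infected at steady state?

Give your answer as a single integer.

Step 0 (initial): 2 infected
Step 1: +6 new -> 8 infected
Step 2: +11 new -> 19 infected
Step 3: +8 new -> 27 infected
Step 4: +6 new -> 33 infected
Step 5: +4 new -> 37 infected
Step 6: +3 new -> 40 infected
Step 7: +1 new -> 41 infected
Step 8: +1 new -> 42 infected
Step 9: +0 new -> 42 infected

Answer: 42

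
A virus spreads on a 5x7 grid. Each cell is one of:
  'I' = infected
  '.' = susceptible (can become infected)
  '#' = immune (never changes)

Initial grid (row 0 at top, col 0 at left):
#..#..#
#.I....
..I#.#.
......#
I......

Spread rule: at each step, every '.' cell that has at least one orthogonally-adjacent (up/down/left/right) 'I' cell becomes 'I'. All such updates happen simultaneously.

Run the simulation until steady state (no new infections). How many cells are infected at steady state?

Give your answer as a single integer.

Answer: 28

Derivation:
Step 0 (initial): 3 infected
Step 1: +7 new -> 10 infected
Step 2: +6 new -> 16 infected
Step 3: +5 new -> 21 infected
Step 4: +4 new -> 25 infected
Step 5: +2 new -> 27 infected
Step 6: +1 new -> 28 infected
Step 7: +0 new -> 28 infected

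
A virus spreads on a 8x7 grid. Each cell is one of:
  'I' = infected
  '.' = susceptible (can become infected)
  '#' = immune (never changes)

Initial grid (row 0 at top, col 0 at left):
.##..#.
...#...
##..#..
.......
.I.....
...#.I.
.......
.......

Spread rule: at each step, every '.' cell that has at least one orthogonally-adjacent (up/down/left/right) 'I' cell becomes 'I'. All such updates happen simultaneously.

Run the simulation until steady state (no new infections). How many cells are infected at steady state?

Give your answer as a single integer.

Answer: 48

Derivation:
Step 0 (initial): 2 infected
Step 1: +8 new -> 10 infected
Step 2: +12 new -> 22 infected
Step 3: +11 new -> 33 infected
Step 4: +7 new -> 40 infected
Step 5: +3 new -> 43 infected
Step 6: +3 new -> 46 infected
Step 7: +2 new -> 48 infected
Step 8: +0 new -> 48 infected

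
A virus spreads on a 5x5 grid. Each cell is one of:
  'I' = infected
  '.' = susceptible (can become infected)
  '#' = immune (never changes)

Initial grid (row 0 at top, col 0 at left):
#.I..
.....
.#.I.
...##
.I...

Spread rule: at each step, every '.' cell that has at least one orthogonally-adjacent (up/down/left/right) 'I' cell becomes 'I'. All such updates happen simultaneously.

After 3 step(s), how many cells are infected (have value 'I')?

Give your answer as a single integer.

Step 0 (initial): 3 infected
Step 1: +9 new -> 12 infected
Step 2: +6 new -> 18 infected
Step 3: +3 new -> 21 infected

Answer: 21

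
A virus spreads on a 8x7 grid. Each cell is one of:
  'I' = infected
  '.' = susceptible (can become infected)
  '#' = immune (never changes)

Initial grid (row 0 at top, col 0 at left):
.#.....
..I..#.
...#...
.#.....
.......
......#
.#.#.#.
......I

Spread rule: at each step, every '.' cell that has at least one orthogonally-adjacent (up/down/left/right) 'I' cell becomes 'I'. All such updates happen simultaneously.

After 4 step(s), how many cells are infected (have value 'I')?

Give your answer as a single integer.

Answer: 31

Derivation:
Step 0 (initial): 2 infected
Step 1: +6 new -> 8 infected
Step 2: +6 new -> 14 infected
Step 3: +8 new -> 22 infected
Step 4: +9 new -> 31 infected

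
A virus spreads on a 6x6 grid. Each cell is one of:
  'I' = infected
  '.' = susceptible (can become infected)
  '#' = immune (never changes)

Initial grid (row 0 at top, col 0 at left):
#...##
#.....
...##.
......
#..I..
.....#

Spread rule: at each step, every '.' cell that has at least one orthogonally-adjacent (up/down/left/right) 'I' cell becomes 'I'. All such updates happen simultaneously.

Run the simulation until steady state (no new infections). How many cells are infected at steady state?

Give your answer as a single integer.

Step 0 (initial): 1 infected
Step 1: +4 new -> 5 infected
Step 2: +6 new -> 11 infected
Step 3: +4 new -> 15 infected
Step 4: +5 new -> 20 infected
Step 5: +5 new -> 25 infected
Step 6: +3 new -> 28 infected
Step 7: +0 new -> 28 infected

Answer: 28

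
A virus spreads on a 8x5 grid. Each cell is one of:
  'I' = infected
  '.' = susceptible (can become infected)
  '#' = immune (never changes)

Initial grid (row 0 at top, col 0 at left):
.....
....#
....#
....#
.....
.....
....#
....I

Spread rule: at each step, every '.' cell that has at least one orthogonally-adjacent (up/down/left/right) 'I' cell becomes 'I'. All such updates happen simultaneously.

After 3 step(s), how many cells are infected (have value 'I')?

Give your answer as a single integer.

Answer: 7

Derivation:
Step 0 (initial): 1 infected
Step 1: +1 new -> 2 infected
Step 2: +2 new -> 4 infected
Step 3: +3 new -> 7 infected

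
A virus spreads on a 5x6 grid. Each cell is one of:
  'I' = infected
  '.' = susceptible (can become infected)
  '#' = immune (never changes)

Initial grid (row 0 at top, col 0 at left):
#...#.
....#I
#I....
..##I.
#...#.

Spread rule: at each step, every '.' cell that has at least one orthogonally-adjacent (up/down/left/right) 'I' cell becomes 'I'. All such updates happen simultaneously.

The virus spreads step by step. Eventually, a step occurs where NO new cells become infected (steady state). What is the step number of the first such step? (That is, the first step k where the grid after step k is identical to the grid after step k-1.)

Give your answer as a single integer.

Step 0 (initial): 3 infected
Step 1: +7 new -> 10 infected
Step 2: +7 new -> 17 infected
Step 3: +3 new -> 20 infected
Step 4: +2 new -> 22 infected
Step 5: +0 new -> 22 infected

Answer: 5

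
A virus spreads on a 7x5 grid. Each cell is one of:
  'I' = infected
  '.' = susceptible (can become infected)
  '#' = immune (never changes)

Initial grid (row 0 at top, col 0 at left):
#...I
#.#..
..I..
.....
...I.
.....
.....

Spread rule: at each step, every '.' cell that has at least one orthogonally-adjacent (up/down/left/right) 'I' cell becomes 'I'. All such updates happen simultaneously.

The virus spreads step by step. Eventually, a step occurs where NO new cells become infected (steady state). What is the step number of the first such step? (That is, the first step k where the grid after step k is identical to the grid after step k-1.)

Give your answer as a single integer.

Step 0 (initial): 3 infected
Step 1: +9 new -> 12 infected
Step 2: +11 new -> 23 infected
Step 3: +6 new -> 29 infected
Step 4: +2 new -> 31 infected
Step 5: +1 new -> 32 infected
Step 6: +0 new -> 32 infected

Answer: 6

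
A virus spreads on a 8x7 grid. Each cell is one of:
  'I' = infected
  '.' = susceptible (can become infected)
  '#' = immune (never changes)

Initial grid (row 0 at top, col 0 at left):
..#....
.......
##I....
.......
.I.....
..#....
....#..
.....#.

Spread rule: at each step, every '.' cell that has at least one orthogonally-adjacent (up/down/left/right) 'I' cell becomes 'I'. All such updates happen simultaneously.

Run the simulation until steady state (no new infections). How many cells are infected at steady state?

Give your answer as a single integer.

Answer: 50

Derivation:
Step 0 (initial): 2 infected
Step 1: +7 new -> 9 infected
Step 2: +8 new -> 17 infected
Step 3: +11 new -> 28 infected
Step 4: +10 new -> 38 infected
Step 5: +6 new -> 44 infected
Step 6: +4 new -> 48 infected
Step 7: +1 new -> 49 infected
Step 8: +1 new -> 50 infected
Step 9: +0 new -> 50 infected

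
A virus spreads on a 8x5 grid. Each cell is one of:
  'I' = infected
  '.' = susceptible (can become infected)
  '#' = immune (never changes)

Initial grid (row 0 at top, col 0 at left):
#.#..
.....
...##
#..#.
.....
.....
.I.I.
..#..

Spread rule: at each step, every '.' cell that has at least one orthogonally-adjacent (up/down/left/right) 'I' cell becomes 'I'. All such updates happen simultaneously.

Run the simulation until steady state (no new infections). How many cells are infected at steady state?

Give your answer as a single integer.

Answer: 33

Derivation:
Step 0 (initial): 2 infected
Step 1: +7 new -> 9 infected
Step 2: +7 new -> 16 infected
Step 3: +4 new -> 20 infected
Step 4: +3 new -> 23 infected
Step 5: +3 new -> 26 infected
Step 6: +3 new -> 29 infected
Step 7: +1 new -> 30 infected
Step 8: +2 new -> 32 infected
Step 9: +1 new -> 33 infected
Step 10: +0 new -> 33 infected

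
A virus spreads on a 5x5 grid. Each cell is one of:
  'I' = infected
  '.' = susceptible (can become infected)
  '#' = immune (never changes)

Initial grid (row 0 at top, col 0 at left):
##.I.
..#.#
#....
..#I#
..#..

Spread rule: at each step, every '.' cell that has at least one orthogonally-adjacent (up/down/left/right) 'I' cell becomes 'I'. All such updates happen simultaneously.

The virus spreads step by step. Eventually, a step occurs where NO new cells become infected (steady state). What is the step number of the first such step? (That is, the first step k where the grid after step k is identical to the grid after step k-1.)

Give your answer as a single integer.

Step 0 (initial): 2 infected
Step 1: +5 new -> 7 infected
Step 2: +3 new -> 10 infected
Step 3: +1 new -> 11 infected
Step 4: +2 new -> 13 infected
Step 5: +3 new -> 16 infected
Step 6: +1 new -> 17 infected
Step 7: +0 new -> 17 infected

Answer: 7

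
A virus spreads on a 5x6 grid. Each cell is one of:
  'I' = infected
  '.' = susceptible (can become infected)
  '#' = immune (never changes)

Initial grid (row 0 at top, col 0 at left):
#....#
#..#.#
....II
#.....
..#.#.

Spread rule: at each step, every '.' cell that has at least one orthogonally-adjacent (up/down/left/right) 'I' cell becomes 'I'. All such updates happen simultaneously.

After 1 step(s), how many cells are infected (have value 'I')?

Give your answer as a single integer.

Answer: 6

Derivation:
Step 0 (initial): 2 infected
Step 1: +4 new -> 6 infected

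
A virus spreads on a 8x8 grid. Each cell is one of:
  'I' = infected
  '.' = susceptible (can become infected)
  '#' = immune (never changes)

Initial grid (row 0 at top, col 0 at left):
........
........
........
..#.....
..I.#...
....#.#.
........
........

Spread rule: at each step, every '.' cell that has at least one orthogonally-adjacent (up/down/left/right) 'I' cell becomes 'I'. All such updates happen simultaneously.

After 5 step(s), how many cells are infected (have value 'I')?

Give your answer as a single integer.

Step 0 (initial): 1 infected
Step 1: +3 new -> 4 infected
Step 2: +6 new -> 10 infected
Step 3: +8 new -> 18 infected
Step 4: +10 new -> 28 infected
Step 5: +11 new -> 39 infected

Answer: 39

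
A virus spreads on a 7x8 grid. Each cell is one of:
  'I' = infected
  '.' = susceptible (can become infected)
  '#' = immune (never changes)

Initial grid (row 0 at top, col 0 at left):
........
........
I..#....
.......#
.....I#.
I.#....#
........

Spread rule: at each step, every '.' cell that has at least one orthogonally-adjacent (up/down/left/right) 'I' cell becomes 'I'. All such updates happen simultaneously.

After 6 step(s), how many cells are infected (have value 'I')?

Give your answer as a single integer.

Step 0 (initial): 3 infected
Step 1: +9 new -> 12 infected
Step 2: +13 new -> 25 infected
Step 3: +12 new -> 37 infected
Step 4: +8 new -> 45 infected
Step 5: +4 new -> 49 infected
Step 6: +1 new -> 50 infected

Answer: 50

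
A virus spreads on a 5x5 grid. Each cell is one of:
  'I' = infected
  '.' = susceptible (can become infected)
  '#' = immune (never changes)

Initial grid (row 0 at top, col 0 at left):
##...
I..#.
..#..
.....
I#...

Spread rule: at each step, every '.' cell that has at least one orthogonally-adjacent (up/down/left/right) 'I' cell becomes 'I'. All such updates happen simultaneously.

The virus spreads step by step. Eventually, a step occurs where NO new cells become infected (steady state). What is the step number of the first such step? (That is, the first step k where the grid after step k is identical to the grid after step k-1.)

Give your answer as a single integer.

Answer: 7

Derivation:
Step 0 (initial): 2 infected
Step 1: +3 new -> 5 infected
Step 2: +3 new -> 8 infected
Step 3: +2 new -> 10 infected
Step 4: +3 new -> 13 infected
Step 5: +4 new -> 17 infected
Step 6: +3 new -> 20 infected
Step 7: +0 new -> 20 infected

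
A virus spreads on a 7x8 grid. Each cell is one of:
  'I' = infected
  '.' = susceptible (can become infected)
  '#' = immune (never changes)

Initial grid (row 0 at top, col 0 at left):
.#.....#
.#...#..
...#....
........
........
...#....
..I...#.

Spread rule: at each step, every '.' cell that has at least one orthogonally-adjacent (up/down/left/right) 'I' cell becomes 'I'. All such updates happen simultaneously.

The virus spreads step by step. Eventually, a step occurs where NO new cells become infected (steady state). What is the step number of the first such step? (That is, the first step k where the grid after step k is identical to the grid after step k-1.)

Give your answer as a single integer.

Step 0 (initial): 1 infected
Step 1: +3 new -> 4 infected
Step 2: +4 new -> 8 infected
Step 3: +6 new -> 14 infected
Step 4: +6 new -> 20 infected
Step 5: +6 new -> 26 infected
Step 6: +7 new -> 33 infected
Step 7: +7 new -> 40 infected
Step 8: +4 new -> 44 infected
Step 9: +3 new -> 47 infected
Step 10: +2 new -> 49 infected
Step 11: +0 new -> 49 infected

Answer: 11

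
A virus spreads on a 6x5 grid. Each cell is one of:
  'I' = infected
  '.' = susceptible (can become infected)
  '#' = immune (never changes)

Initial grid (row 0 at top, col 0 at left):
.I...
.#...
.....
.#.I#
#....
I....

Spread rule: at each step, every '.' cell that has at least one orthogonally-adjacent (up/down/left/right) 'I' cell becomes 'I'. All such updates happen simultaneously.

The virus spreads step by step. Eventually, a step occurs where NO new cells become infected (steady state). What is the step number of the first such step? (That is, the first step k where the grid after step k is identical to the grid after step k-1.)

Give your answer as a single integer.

Answer: 5

Derivation:
Step 0 (initial): 3 infected
Step 1: +6 new -> 9 infected
Step 2: +11 new -> 20 infected
Step 3: +5 new -> 25 infected
Step 4: +1 new -> 26 infected
Step 5: +0 new -> 26 infected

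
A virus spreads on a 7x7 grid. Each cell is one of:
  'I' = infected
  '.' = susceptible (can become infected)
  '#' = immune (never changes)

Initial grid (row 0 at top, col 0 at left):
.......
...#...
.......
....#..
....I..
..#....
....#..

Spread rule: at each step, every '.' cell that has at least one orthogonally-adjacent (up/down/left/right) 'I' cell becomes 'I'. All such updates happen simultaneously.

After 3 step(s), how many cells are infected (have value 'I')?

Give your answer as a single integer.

Step 0 (initial): 1 infected
Step 1: +3 new -> 4 infected
Step 2: +6 new -> 10 infected
Step 3: +8 new -> 18 infected

Answer: 18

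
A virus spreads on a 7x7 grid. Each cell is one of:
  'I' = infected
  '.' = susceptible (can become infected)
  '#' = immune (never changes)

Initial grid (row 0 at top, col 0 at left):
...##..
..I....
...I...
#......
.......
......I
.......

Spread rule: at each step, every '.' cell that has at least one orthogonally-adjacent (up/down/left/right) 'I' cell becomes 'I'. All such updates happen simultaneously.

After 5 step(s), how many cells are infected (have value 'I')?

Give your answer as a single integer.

Step 0 (initial): 3 infected
Step 1: +9 new -> 12 infected
Step 2: +12 new -> 24 infected
Step 3: +10 new -> 34 infected
Step 4: +5 new -> 39 infected
Step 5: +4 new -> 43 infected

Answer: 43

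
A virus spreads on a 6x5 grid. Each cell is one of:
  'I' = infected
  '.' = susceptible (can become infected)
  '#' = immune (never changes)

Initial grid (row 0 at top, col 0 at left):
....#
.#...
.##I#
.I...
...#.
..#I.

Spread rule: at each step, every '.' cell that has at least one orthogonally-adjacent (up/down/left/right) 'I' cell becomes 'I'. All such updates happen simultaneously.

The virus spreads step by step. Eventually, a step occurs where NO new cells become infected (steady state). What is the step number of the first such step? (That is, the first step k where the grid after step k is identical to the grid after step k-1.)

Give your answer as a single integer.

Step 0 (initial): 3 infected
Step 1: +6 new -> 9 infected
Step 2: +9 new -> 18 infected
Step 3: +3 new -> 21 infected
Step 4: +2 new -> 23 infected
Step 5: +0 new -> 23 infected

Answer: 5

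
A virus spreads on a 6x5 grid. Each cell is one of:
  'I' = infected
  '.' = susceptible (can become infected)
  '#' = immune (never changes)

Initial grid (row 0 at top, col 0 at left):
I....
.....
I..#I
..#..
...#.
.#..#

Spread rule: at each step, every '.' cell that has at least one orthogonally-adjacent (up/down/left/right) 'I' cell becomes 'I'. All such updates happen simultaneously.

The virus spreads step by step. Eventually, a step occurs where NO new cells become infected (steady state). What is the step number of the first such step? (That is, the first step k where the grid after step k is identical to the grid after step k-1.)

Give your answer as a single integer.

Step 0 (initial): 3 infected
Step 1: +6 new -> 9 infected
Step 2: +9 new -> 18 infected
Step 3: +4 new -> 22 infected
Step 4: +1 new -> 23 infected
Step 5: +1 new -> 24 infected
Step 6: +1 new -> 25 infected
Step 7: +0 new -> 25 infected

Answer: 7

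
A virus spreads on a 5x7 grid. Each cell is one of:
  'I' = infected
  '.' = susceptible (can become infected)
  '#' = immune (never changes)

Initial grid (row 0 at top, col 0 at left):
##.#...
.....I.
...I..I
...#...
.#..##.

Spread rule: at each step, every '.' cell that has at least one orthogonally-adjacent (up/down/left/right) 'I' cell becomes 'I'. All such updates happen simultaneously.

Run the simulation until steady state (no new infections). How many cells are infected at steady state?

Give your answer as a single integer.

Answer: 28

Derivation:
Step 0 (initial): 3 infected
Step 1: +8 new -> 11 infected
Step 2: +8 new -> 19 infected
Step 3: +5 new -> 24 infected
Step 4: +3 new -> 27 infected
Step 5: +1 new -> 28 infected
Step 6: +0 new -> 28 infected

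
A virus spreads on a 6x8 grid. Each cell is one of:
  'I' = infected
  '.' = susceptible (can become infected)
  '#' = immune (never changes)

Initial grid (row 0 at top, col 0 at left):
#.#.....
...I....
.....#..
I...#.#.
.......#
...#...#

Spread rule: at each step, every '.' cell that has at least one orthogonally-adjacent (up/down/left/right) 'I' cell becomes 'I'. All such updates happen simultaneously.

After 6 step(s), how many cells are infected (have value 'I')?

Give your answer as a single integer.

Step 0 (initial): 2 infected
Step 1: +7 new -> 9 infected
Step 2: +11 new -> 20 infected
Step 3: +6 new -> 26 infected
Step 4: +5 new -> 31 infected
Step 5: +4 new -> 35 infected
Step 6: +4 new -> 39 infected

Answer: 39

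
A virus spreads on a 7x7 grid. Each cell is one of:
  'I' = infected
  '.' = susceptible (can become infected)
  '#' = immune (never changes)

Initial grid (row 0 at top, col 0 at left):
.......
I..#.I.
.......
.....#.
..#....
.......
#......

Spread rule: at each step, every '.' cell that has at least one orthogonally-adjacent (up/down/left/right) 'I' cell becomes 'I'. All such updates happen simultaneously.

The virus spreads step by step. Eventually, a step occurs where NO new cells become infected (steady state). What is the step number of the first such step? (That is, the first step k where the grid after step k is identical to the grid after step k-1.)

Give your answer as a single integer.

Answer: 8

Derivation:
Step 0 (initial): 2 infected
Step 1: +7 new -> 9 infected
Step 2: +8 new -> 17 infected
Step 3: +8 new -> 25 infected
Step 4: +6 new -> 31 infected
Step 5: +5 new -> 36 infected
Step 6: +6 new -> 42 infected
Step 7: +3 new -> 45 infected
Step 8: +0 new -> 45 infected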